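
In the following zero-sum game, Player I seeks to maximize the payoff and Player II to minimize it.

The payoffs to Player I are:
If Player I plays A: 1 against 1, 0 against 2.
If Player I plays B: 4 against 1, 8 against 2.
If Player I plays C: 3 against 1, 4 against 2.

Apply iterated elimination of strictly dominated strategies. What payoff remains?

Row A is strictly dominated by row B (4>1, 8>0); eliminate A.
Row C is strictly dominated by row B (4>3, 8>4); eliminate C.
Column 2 is strictly dominated by 1 for Player II (4<8); eliminate 2.
Only (B, 1) remains, with payoff 4.

4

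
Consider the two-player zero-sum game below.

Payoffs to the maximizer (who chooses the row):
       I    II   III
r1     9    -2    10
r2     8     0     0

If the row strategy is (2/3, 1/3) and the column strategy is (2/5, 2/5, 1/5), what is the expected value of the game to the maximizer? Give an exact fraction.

64/15

Against (2/5, 2/5, 1/5), each row's expected payoff is r1: 24/5; r2: 16/5.
Taking the (2/3, 1/3)-weighted average: (2/3)·(24/5) + (1/3)·(16/5) = 64/15.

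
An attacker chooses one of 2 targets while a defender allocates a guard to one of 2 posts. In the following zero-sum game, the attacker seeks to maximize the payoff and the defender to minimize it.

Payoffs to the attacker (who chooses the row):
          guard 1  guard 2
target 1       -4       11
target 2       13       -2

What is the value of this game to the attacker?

Row minima are -4 and -2, so the attacker's maximin is -2; column maxima are 13 and 11, so the defender's minimax is 11. These differ, so the equilibrium is in mixed strategies.
Let the attacker play target 1 with probability p. The defender is indifferent when −4p + 13(1−p) = 11p − 2(1−p), giving p = 1/2.
Let the defender play guard 1 with probability q. The attacker is indifferent when −4q + 11(1−q) = 13q − 2(1−q), giving q = 13/30.
The value is -4·(13/30) + (11)·(17/30) = 9/2.

9/2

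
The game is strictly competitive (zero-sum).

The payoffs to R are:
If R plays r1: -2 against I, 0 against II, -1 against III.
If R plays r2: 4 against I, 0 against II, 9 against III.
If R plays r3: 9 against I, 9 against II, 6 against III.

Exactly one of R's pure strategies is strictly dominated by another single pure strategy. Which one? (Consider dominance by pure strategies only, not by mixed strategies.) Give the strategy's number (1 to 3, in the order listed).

Compare r1 with r3: 9 > -2, 9 > 0, 6 > -1.
So r3 strictly dominates r1 for R; r1 is strictly dominated.

1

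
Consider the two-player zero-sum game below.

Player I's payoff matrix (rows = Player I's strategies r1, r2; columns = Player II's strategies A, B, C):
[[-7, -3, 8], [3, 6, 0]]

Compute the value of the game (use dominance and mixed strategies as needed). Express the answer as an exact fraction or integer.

4/3

Column B is strictly dominated by A for Player II (it gives Player I more in every row).
The remaining 2×2 game on (r1, r2) × (A, C) has no saddle point. Let Player I play r1 with probability p; indifference gives −7p + 3(1−p) = 8p, so p = 1/6.
Similarly Player II's optimal q on A is 4/9, and the value is -7·(4/9) + (8)·(5/9) = 4/3.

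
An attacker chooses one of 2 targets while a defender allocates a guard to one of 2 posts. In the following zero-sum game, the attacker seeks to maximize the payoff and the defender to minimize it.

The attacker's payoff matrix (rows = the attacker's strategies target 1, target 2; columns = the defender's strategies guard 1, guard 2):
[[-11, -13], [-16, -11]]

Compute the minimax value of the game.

Row minima are -13 and -16, so the attacker's maximin is -13; column maxima are -11 and -11, so the defender's minimax is -11. These differ, so the equilibrium is in mixed strategies.
Let the attacker play target 1 with probability p. The defender is indifferent when −11p − 16(1−p) = −13p − 11(1−p), giving p = 5/7.
Let the defender play guard 1 with probability q. The attacker is indifferent when −11q − 13(1−q) = −16q − 11(1−q), giving q = 2/7.
The value is -11·(2/7) + (-13)·(5/7) = -87/7.

-87/7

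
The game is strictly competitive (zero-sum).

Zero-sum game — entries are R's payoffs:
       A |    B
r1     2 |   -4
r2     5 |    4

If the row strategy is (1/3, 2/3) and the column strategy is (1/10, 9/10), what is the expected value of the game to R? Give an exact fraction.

8/5

Against (1/10, 9/10), each row's expected payoff is r1: -17/5; r2: 41/10.
Taking the (1/3, 2/3)-weighted average: (1/3)·(-17/5) + (2/3)·(41/10) = 8/5.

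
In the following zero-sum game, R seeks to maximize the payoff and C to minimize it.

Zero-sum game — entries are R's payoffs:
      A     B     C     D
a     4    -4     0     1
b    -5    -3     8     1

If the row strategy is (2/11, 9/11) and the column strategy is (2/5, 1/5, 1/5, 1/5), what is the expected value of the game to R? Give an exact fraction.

Against (2/5, 1/5, 1/5, 1/5), each row's expected payoff is a: 1; b: -4/5.
Taking the (2/11, 9/11)-weighted average: (2/11)·(1) + (9/11)·(-4/5) = -26/55.

-26/55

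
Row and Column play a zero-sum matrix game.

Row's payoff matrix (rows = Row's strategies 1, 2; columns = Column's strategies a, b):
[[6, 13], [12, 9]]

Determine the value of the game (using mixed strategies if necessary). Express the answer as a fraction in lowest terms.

Row minima are 6 and 9, so Row's maximin is 9; column maxima are 12 and 13, so Column's minimax is 12. These differ, so the equilibrium is in mixed strategies.
Let Row play 1 with probability p. Column is indifferent when 6p + 12(1−p) = 13p + 9(1−p), giving p = 3/10.
Let Column play a with probability q. Row is indifferent when 6q + 13(1−q) = 12q + 9(1−q), giving q = 2/5.
The value is 6·(2/5) + (13)·(3/5) = 51/5.

51/5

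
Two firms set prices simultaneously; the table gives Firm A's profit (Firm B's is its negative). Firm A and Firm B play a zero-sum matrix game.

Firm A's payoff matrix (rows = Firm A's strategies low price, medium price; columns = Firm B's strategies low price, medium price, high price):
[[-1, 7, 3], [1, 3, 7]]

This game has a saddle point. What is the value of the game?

Row minima: -1, 1 → Firm A's maximin is 1.
Column maxima: 1, 7, 7 → Firm B's minimax is 1.
They coincide at (medium price, low price), so the value is 1.

1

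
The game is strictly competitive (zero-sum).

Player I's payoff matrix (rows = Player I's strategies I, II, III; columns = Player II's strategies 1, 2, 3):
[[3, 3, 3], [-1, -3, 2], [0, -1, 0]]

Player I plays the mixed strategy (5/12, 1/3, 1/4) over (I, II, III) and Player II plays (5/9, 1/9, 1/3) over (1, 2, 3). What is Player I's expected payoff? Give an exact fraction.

31/27

Against (5/9, 1/9, 1/3), each row's expected payoff is I: 3; II: -2/9; III: -1/9.
Taking the (5/12, 1/3, 1/4)-weighted average: (5/12)·(3) + (1/3)·(-2/9) + (1/4)·(-1/9) = 31/27.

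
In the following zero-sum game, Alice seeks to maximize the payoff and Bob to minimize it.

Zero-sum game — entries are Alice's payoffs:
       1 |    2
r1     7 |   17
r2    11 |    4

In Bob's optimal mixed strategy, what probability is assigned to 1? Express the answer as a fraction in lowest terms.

13/17

Row minima are 7 and 4, so Alice's maximin is 7; column maxima are 11 and 17, so Bob's minimax is 11. These differ, so the equilibrium is in mixed strategies.
Let Bob play 1 with probability q. Alice is indifferent when 7q + 17(1−q) = 11q + 4(1−q), giving q = 13/17.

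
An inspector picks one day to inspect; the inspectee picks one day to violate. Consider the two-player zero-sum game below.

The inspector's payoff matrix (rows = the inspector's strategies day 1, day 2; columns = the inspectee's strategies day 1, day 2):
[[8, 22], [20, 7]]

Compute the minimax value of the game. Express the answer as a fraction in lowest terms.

128/9

Row minima are 8 and 7, so the inspector's maximin is 8; column maxima are 20 and 22, so the inspectee's minimax is 20. These differ, so the equilibrium is in mixed strategies.
Let the inspector play day 1 with probability p. The inspectee is indifferent when 8p + 20(1−p) = 22p + 7(1−p), giving p = 13/27.
Let the inspectee play day 1 with probability q. The inspector is indifferent when 8q + 22(1−q) = 20q + 7(1−q), giving q = 5/9.
The value is 8·(5/9) + (22)·(4/9) = 128/9.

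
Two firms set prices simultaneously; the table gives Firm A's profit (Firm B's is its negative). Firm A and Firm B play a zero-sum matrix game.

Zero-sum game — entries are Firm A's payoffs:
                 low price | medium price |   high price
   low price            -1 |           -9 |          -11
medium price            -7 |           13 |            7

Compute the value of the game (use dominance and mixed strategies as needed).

Column medium price is strictly dominated by high price for Firm B (it gives Firm A more in every row).
The remaining 2×2 game on (low price, medium price) × (low price, high price) has no saddle point. Let Firm A play low price with probability p; indifference gives −p − 7(1−p) = −11p + 7(1−p), so p = 7/12.
Similarly Firm B's optimal q on low price is 3/4, and the value is -1·(3/4) + (-11)·(1/4) = -7/2.

-7/2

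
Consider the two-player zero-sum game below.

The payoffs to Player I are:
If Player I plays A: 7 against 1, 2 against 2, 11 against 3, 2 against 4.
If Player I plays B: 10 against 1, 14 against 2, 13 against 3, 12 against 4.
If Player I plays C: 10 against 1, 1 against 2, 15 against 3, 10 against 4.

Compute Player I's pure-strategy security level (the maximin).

10

The worst-case payoff for each row is A: 2, B: 10, C: 1.
The best of these is 10.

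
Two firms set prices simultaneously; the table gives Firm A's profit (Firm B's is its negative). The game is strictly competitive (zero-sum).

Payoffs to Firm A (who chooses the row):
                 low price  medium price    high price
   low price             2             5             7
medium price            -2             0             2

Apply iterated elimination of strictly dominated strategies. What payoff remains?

2

Column high price is strictly dominated by low price for Firm B (2<7, -2<2); eliminate high price.
Column medium price is strictly dominated by low price for Firm B (2<5, -2<0); eliminate medium price.
Row medium price is strictly dominated by row low price (2>-2); eliminate medium price.
Only (low price, low price) remains, with payoff 2.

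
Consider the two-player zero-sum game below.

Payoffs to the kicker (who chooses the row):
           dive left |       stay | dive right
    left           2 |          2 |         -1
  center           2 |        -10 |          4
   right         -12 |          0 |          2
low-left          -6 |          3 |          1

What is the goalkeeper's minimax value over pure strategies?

The worst case (largest entry) in each column is dive left: 2, stay: 3, dive right: 4.
The best (smallest) of these is 2.

2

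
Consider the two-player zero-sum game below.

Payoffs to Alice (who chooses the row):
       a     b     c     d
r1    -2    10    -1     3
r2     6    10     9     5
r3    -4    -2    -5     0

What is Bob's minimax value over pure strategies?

The worst case (largest entry) in each column is a: 6, b: 10, c: 9, d: 5.
The best (smallest) of these is 5.

5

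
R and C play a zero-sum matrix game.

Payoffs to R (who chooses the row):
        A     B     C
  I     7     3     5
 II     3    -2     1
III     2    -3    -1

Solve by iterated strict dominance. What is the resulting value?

3

Column A is strictly dominated by B for C (3<7, -2<3, -3<2); eliminate A.
Column C is strictly dominated by B for C (3<5, -2<1, -3<-1); eliminate C.
Row II is strictly dominated by row I (3>-2); eliminate II.
Row III is strictly dominated by row I (3>-3); eliminate III.
Only (I, B) remains, with payoff 3.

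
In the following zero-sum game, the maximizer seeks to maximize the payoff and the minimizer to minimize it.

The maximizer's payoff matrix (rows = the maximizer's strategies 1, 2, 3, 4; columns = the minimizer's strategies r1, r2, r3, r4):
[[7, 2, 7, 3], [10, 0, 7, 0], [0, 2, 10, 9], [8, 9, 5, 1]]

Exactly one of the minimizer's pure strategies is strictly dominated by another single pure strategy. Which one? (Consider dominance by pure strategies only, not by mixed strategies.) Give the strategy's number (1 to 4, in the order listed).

The minimizer prefers columns that give the maximizer less. Compare r3 with r4: 3 < 7, 0 < 7, 9 < 10, 1 < 5.
So r4 strictly dominates r3 for the minimizer; r3 is strictly dominated.

3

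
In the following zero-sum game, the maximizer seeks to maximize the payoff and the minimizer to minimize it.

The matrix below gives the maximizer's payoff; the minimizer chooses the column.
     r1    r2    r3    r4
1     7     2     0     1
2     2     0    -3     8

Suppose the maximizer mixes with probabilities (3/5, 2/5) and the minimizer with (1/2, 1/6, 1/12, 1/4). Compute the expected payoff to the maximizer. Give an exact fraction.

Against (1/2, 1/6, 1/12, 1/4), each row's expected payoff is 1: 49/12; 2: 11/4.
Taking the (3/5, 2/5)-weighted average: (3/5)·(49/12) + (2/5)·(11/4) = 71/20.

71/20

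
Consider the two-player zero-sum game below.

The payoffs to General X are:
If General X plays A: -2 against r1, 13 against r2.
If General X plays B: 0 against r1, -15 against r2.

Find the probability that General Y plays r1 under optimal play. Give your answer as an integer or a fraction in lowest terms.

14/15

Row minima are -2 and -15, so General X's maximin is -2; column maxima are 0 and 13, so General Y's minimax is 0. These differ, so the equilibrium is in mixed strategies.
Let General Y play r1 with probability q. General X is indifferent when −2q + 13(1−q) = −15(1−q), giving q = 14/15.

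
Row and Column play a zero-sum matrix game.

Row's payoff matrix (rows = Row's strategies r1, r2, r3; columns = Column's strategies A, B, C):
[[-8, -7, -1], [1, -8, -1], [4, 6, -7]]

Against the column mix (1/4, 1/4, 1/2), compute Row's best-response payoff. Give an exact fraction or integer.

-1

r1: (-8)·(1/4) + (-7)·(1/4) + (-1)·(1/2) = -17/4.
r2: (1)·(1/4) + (-8)·(1/4) + (-1)·(1/2) = -9/4.
r3: (4)·(1/4) + (6)·(1/4) + (-7)·(1/2) = -1.
The best pure response is r3 with expected payoff -1.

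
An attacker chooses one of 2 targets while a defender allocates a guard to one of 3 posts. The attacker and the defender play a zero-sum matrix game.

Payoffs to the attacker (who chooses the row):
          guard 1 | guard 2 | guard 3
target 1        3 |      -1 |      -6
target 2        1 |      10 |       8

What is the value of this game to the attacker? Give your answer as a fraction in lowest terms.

15/8

Column guard 2 is strictly dominated by guard 3 for the defender (it gives the attacker more in every row).
The remaining 2×2 game on (target 1, target 2) × (guard 1, guard 3) has no saddle point. Let the attacker play target 1 with probability p; indifference gives 3p + (1−p) = −6p + 8(1−p), so p = 7/16.
Similarly the defender's optimal q on guard 1 is 7/8, and the value is 3·(7/8) + (-6)·(1/8) = 15/8.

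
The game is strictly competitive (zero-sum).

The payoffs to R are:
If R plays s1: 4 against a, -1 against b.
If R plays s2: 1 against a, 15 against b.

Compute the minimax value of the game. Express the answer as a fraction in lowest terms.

Row minima are -1 and 1, so R's maximin is 1; column maxima are 4 and 15, so C's minimax is 4. These differ, so the equilibrium is in mixed strategies.
Let R play s1 with probability p. C is indifferent when 4p + (1−p) = −p + 15(1−p), giving p = 14/19.
Let C play a with probability q. R is indifferent when 4q − (1−q) = q + 15(1−q), giving q = 16/19.
The value is 4·(16/19) + (-1)·(3/19) = 61/19.

61/19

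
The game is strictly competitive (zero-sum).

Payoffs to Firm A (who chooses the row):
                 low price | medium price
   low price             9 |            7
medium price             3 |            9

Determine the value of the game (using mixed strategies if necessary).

Row minima are 7 and 3, so Firm A's maximin is 7; column maxima are 9 and 9, so Firm B's minimax is 9. These differ, so the equilibrium is in mixed strategies.
Let Firm A play low price with probability p. Firm B is indifferent when 9p + 3(1−p) = 7p + 9(1−p), giving p = 3/4.
Let Firm B play low price with probability q. Firm A is indifferent when 9q + 7(1−q) = 3q + 9(1−q), giving q = 1/4.
The value is 9·(1/4) + (7)·(3/4) = 15/2.

15/2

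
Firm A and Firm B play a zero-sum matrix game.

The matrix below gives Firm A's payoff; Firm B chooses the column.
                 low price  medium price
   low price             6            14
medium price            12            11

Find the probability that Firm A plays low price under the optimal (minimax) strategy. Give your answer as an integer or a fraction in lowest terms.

1/9

Row minima are 6 and 11, so Firm A's maximin is 11; column maxima are 12 and 14, so Firm B's minimax is 12. These differ, so the equilibrium is in mixed strategies.
Let Firm A play low price with probability p. Firm B is indifferent when 6p + 12(1−p) = 14p + 11(1−p), giving p = 1/9.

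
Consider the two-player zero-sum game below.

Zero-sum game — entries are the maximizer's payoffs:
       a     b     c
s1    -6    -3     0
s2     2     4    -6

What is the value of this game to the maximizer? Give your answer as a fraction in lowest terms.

-18/7

Column b is strictly dominated by a for the minimizer (it gives the maximizer more in every row).
The remaining 2×2 game on (s1, s2) × (a, c) has no saddle point. Let the maximizer play s1 with probability p; indifference gives −6p + 2(1−p) = −6(1−p), so p = 4/7.
Similarly the minimizer's optimal q on a is 3/7, and the value is -6·(3/7) + (0)·(4/7) = -18/7.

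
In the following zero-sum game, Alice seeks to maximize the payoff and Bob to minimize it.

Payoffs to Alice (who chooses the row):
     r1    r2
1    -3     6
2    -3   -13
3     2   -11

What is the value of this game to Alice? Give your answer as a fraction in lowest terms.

Row 2 is strictly dominated by row 3, so Alice never plays it.
The remaining 2×2 game on (1, 3) × (r1, r2) has no saddle point. Let Alice play 1 with probability p; indifference gives −3p + 2(1−p) = 6p − 11(1−p), so p = 13/22.
Similarly Bob's optimal q on r1 is 17/22, and the value is -3·(17/22) + (6)·(5/22) = -21/22.

-21/22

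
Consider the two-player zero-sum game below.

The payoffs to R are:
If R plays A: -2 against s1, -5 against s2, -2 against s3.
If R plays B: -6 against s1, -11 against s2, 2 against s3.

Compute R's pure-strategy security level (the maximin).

The worst-case payoff for each row is A: -5, B: -11.
The best of these is -5.

-5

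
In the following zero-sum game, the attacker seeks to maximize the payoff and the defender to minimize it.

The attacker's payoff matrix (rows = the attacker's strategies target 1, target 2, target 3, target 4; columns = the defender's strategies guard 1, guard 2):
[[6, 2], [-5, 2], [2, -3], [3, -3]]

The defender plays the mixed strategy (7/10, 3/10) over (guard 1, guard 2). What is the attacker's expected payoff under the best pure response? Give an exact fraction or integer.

target 1: (6)·(7/10) + (2)·(3/10) = 24/5.
target 2: (-5)·(7/10) + (2)·(3/10) = -29/10.
target 3: (2)·(7/10) + (-3)·(3/10) = 1/2.
target 4: (3)·(7/10) + (-3)·(3/10) = 6/5.
The best pure response is target 1 with expected payoff 24/5.

24/5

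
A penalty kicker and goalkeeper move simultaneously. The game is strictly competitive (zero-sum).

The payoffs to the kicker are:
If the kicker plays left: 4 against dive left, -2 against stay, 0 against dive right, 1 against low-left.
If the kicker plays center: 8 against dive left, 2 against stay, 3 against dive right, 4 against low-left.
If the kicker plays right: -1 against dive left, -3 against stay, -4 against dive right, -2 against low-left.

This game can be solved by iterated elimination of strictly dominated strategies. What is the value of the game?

Column low-left is strictly dominated by stay for the goalkeeper (-2<1, 2<4, -3<-2); eliminate low-left.
Row right is strictly dominated by row left (4>-1, -2>-3, 0>-4); eliminate right.
Row left is strictly dominated by row center (8>4, 2>-2, 3>0); eliminate left.
Column dive right is strictly dominated by stay for the goalkeeper (2<3); eliminate dive right.
Column dive left is strictly dominated by stay for the goalkeeper (2<8); eliminate dive left.
Only (center, stay) remains, with payoff 2.

2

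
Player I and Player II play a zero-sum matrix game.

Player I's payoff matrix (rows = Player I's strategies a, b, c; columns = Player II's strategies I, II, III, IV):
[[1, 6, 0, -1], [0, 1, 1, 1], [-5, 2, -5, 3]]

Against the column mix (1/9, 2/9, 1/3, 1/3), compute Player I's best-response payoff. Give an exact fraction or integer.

a: (1)·(1/9) + (6)·(2/9) + (0)·(1/3) + (-1)·(1/3) = 10/9.
b: (0)·(1/9) + (1)·(2/9) + (1)·(1/3) + (1)·(1/3) = 8/9.
c: (-5)·(1/9) + (2)·(2/9) + (-5)·(1/3) + (3)·(1/3) = -7/9.
The best pure response is a with expected payoff 10/9.

10/9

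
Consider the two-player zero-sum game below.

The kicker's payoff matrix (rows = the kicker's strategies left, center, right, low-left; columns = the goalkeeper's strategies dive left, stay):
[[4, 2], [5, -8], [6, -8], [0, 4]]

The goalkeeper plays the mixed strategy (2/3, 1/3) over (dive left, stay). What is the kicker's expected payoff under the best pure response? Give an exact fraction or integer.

10/3

left: (4)·(2/3) + (2)·(1/3) = 10/3.
center: (5)·(2/3) + (-8)·(1/3) = 2/3.
right: (6)·(2/3) + (-8)·(1/3) = 4/3.
low-left: (0)·(2/3) + (4)·(1/3) = 4/3.
The best pure response is left with expected payoff 10/3.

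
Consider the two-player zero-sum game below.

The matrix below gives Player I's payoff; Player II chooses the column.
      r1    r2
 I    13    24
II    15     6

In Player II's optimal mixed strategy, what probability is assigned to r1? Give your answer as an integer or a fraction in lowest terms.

9/10

Row minima are 13 and 6, so Player I's maximin is 13; column maxima are 15 and 24, so Player II's minimax is 15. These differ, so the equilibrium is in mixed strategies.
Let Player II play r1 with probability q. Player I is indifferent when 13q + 24(1−q) = 15q + 6(1−q), giving q = 9/10.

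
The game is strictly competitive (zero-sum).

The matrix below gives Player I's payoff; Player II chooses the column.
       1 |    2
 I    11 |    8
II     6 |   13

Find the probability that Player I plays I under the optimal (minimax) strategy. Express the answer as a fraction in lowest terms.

Row minima are 8 and 6, so Player I's maximin is 8; column maxima are 11 and 13, so Player II's minimax is 11. These differ, so the equilibrium is in mixed strategies.
Let Player I play I with probability p. Player II is indifferent when 11p + 6(1−p) = 8p + 13(1−p), giving p = 7/10.

7/10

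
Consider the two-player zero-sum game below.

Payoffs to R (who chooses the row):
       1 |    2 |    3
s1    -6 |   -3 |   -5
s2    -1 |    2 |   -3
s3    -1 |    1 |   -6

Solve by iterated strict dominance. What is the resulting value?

-3

Column 2 is strictly dominated by 1 for C (-6<-3, -1<2, -1<1); eliminate 2.
Row s1 is strictly dominated by row s2 (-1>-6, -3>-5); eliminate s1.
Column 1 is strictly dominated by 3 for C (-3<-1, -6<-1); eliminate 1.
Row s3 is strictly dominated by row s2 (-3>-6); eliminate s3.
Only (s2, 3) remains, with payoff -3.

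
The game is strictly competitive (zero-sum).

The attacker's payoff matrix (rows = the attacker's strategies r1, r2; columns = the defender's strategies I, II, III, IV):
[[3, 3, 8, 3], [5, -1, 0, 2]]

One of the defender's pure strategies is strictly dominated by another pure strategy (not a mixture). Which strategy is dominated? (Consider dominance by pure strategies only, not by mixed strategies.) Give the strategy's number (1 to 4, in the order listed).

3

The defender prefers columns that give the attacker less. Compare III with II: 3 < 8, -1 < 0.
So II strictly dominates III for the defender; III is strictly dominated.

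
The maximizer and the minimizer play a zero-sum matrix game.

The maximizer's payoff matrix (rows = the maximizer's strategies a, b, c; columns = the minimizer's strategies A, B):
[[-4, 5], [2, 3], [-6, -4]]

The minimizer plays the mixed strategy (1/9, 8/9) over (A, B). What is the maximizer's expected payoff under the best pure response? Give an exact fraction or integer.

4

a: (-4)·(1/9) + (5)·(8/9) = 4.
b: (2)·(1/9) + (3)·(8/9) = 26/9.
c: (-6)·(1/9) + (-4)·(8/9) = -38/9.
The best pure response is a with expected payoff 4.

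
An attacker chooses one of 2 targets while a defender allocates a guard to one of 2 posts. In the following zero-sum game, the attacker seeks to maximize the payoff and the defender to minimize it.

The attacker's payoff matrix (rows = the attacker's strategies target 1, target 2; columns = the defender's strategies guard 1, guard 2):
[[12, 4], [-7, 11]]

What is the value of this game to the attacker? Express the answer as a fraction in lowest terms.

Row minima are 4 and -7, so the attacker's maximin is 4; column maxima are 12 and 11, so the defender's minimax is 11. These differ, so the equilibrium is in mixed strategies.
Let the attacker play target 1 with probability p. The defender is indifferent when 12p − 7(1−p) = 4p + 11(1−p), giving p = 9/13.
Let the defender play guard 1 with probability q. The attacker is indifferent when 12q + 4(1−q) = −7q + 11(1−q), giving q = 7/26.
The value is 12·(7/26) + (4)·(19/26) = 80/13.

80/13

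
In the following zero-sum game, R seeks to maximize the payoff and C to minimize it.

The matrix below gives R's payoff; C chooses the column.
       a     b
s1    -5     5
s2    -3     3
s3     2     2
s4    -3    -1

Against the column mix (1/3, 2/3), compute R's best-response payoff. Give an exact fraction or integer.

s1: (-5)·(1/3) + (5)·(2/3) = 5/3.
s2: (-3)·(1/3) + (3)·(2/3) = 1.
s3: (2)·(1/3) + (2)·(2/3) = 2.
s4: (-3)·(1/3) + (-1)·(2/3) = -5/3.
The best pure response is s3 with expected payoff 2.

2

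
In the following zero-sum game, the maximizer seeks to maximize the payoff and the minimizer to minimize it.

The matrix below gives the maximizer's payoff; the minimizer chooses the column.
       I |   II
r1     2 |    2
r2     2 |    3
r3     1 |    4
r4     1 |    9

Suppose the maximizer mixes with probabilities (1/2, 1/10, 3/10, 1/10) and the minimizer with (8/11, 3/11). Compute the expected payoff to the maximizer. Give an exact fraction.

Against (8/11, 3/11), each row's expected payoff is r1: 2; r2: 25/11; r3: 20/11; r4: 35/11.
Taking the (1/2, 1/10, 3/10, 1/10)-weighted average: (1/2)·(2) + (1/10)·(25/11) + (3/10)·(20/11) + (1/10)·(35/11) = 23/11.

23/11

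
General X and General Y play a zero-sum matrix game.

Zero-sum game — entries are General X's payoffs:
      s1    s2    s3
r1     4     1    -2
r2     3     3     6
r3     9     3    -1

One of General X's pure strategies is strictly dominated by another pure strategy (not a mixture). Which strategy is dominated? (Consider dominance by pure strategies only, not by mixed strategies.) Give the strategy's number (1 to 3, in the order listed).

Compare r1 with r3: 9 > 4, 3 > 1, -1 > -2.
So r3 strictly dominates r1 for General X; r1 is strictly dominated.

1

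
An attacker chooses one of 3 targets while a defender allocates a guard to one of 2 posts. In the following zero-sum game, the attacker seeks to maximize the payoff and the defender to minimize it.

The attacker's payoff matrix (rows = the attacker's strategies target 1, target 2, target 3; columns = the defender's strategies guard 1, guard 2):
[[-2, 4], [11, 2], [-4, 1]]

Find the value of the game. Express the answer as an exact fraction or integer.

16/5

Row target 3 is strictly dominated by row target 1, so the attacker never plays it.
The remaining 2×2 game on (target 1, target 2) × (guard 1, guard 2) has no saddle point. Let the attacker play target 1 with probability p; indifference gives −2p + 11(1−p) = 4p + 2(1−p), so p = 3/5.
Similarly the defender's optimal q on guard 1 is 2/15, and the value is -2·(2/15) + (4)·(13/15) = 16/5.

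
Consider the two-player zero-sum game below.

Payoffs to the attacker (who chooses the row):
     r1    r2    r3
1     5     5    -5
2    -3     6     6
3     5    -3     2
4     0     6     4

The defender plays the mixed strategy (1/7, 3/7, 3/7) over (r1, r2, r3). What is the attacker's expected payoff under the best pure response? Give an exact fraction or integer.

1: (5)·(1/7) + (5)·(3/7) + (-5)·(3/7) = 5/7.
2: (-3)·(1/7) + (6)·(3/7) + (6)·(3/7) = 33/7.
3: (5)·(1/7) + (-3)·(3/7) + (2)·(3/7) = 2/7.
4: (0)·(1/7) + (6)·(3/7) + (4)·(3/7) = 30/7.
The best pure response is 2 with expected payoff 33/7.

33/7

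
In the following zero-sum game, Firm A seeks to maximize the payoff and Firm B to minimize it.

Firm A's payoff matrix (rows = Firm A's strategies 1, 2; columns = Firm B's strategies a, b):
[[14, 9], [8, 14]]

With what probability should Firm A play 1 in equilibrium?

Row minima are 9 and 8, so Firm A's maximin is 9; column maxima are 14 and 14, so Firm B's minimax is 14. These differ, so the equilibrium is in mixed strategies.
Let Firm A play 1 with probability p. Firm B is indifferent when 14p + 8(1−p) = 9p + 14(1−p), giving p = 6/11.

6/11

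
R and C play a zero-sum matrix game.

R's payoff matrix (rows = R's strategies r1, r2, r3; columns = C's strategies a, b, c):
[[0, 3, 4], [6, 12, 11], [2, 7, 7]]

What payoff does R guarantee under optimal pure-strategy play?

Row minima: 0, 6, 2 → R's maximin is 6.
Column maxima: 6, 12, 11 → C's minimax is 6.
They coincide at (r2, a), so the value is 6.

6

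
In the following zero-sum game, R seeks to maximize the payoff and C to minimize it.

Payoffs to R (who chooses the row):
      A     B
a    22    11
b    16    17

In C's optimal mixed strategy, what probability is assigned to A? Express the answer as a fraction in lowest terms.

1/2

Row minima are 11 and 16, so R's maximin is 16; column maxima are 22 and 17, so C's minimax is 17. These differ, so the equilibrium is in mixed strategies.
Let C play A with probability q. R is indifferent when 22q + 11(1−q) = 16q + 17(1−q), giving q = 1/2.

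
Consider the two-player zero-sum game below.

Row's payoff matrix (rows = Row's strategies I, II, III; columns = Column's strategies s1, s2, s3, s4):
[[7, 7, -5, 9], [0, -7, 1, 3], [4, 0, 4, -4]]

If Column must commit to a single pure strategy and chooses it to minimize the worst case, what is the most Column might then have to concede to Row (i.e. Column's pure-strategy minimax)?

The worst case (largest entry) in each column is s1: 7, s2: 7, s3: 4, s4: 9.
The best (smallest) of these is 4.

4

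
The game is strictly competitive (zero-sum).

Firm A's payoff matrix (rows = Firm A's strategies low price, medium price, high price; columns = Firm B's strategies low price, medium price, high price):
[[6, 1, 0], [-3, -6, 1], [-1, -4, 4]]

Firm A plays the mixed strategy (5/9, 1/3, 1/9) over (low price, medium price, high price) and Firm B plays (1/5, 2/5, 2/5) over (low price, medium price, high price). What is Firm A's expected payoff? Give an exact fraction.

0

Against (1/5, 2/5, 2/5), each row's expected payoff is low price: 8/5; medium price: -13/5; high price: -1/5.
Taking the (5/9, 1/3, 1/9)-weighted average: (5/9)·(8/5) + (1/3)·(-13/5) + (1/9)·(-1/5) = 0.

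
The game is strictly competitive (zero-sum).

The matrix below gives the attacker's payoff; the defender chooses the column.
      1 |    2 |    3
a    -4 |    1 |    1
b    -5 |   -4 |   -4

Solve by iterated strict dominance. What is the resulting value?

-4

Column 3 is strictly dominated by 1 for the defender (-4<1, -5<-4); eliminate 3.
Column 2 is strictly dominated by 1 for the defender (-4<1, -5<-4); eliminate 2.
Row b is strictly dominated by row a (-4>-5); eliminate b.
Only (a, 1) remains, with payoff -4.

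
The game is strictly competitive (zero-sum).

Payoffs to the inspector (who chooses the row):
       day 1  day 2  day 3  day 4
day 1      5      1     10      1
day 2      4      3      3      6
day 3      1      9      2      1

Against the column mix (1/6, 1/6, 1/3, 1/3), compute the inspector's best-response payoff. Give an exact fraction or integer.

14/3

day 1: (5)·(1/6) + (1)·(1/6) + (10)·(1/3) + (1)·(1/3) = 14/3.
day 2: (4)·(1/6) + (3)·(1/6) + (3)·(1/3) + (6)·(1/3) = 25/6.
day 3: (1)·(1/6) + (9)·(1/6) + (2)·(1/3) + (1)·(1/3) = 8/3.
The best pure response is day 1 with expected payoff 14/3.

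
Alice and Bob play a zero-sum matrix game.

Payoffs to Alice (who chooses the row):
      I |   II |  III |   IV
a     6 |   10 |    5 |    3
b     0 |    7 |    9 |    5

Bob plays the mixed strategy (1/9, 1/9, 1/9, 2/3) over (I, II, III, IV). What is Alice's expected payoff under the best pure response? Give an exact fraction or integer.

46/9

a: (6)·(1/9) + (10)·(1/9) + (5)·(1/9) + (3)·(2/3) = 13/3.
b: (0)·(1/9) + (7)·(1/9) + (9)·(1/9) + (5)·(2/3) = 46/9.
The best pure response is b with expected payoff 46/9.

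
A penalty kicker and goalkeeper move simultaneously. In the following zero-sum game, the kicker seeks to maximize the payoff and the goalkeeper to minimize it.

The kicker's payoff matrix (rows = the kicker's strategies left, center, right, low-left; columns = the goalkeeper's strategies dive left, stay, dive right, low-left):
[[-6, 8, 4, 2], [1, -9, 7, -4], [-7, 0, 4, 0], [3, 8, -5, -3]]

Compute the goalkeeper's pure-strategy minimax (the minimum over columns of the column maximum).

2

The worst case (largest entry) in each column is dive left: 3, stay: 8, dive right: 7, low-left: 2.
The best (smallest) of these is 2.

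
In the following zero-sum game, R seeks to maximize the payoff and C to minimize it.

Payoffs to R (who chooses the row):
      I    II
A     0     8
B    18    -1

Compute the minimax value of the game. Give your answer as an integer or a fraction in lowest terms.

16/3

Row minima are 0 and -1, so R's maximin is 0; column maxima are 18 and 8, so C's minimax is 8. These differ, so the equilibrium is in mixed strategies.
Let R play A with probability p. C is indifferent when 18(1−p) = 8p − (1−p), giving p = 19/27.
Let C play I with probability q. R is indifferent when 8(1−q) = 18q − (1−q), giving q = 1/3.
The value is 0·(1/3) + (8)·(2/3) = 16/3.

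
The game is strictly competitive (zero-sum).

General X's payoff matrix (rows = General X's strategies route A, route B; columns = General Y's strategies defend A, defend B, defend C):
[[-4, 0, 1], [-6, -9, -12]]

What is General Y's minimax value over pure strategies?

-4

The worst case (largest entry) in each column is defend A: -4, defend B: 0, defend C: 1.
The best (smallest) of these is -4.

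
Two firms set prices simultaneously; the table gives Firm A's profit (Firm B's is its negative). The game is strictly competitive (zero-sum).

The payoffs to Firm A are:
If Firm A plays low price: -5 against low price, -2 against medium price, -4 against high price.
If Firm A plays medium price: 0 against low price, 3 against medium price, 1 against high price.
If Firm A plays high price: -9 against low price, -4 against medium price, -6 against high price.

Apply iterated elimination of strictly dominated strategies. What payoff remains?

0

Column medium price is strictly dominated by low price for Firm B (-5<-2, 0<3, -9<-4); eliminate medium price.
Row high price is strictly dominated by row low price (-5>-9, -4>-6); eliminate high price.
Row low price is strictly dominated by row medium price (0>-5, 1>-4); eliminate low price.
Column high price is strictly dominated by low price for Firm B (0<1); eliminate high price.
Only (medium price, low price) remains, with payoff 0.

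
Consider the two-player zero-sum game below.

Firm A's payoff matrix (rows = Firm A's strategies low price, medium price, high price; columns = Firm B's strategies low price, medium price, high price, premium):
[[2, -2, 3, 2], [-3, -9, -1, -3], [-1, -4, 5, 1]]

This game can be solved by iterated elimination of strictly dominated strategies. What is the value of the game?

Row medium price is strictly dominated by row low price (2>-3, -2>-9, 3>-1, 2>-3); eliminate medium price.
Column low price is strictly dominated by medium price for Firm B (-2<2, -4<-1); eliminate low price.
Column high price is strictly dominated by medium price for Firm B (-2<3, -4<5); eliminate high price.
Column premium is strictly dominated by medium price for Firm B (-2<2, -4<1); eliminate premium.
Row high price is strictly dominated by row low price (-2>-4); eliminate high price.
Only (low price, medium price) remains, with payoff -2.

-2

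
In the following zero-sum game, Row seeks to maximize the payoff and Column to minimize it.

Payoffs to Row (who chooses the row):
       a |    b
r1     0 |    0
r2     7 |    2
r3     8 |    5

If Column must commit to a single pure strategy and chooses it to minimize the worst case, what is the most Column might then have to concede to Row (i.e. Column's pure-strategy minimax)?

The worst case (largest entry) in each column is a: 8, b: 5.
The best (smallest) of these is 5.

5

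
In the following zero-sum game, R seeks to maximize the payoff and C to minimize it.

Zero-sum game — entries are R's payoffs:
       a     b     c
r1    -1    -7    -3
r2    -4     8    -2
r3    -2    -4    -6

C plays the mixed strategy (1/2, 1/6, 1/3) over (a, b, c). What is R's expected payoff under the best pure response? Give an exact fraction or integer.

r1: (-1)·(1/2) + (-7)·(1/6) + (-3)·(1/3) = -8/3.
r2: (-4)·(1/2) + (8)·(1/6) + (-2)·(1/3) = -4/3.
r3: (-2)·(1/2) + (-4)·(1/6) + (-6)·(1/3) = -11/3.
The best pure response is r2 with expected payoff -4/3.

-4/3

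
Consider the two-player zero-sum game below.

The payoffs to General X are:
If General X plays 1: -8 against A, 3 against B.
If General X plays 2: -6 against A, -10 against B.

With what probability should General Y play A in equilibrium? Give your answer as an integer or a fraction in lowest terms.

13/15

Row minima are -8 and -10, so General X's maximin is -8; column maxima are -6 and 3, so General Y's minimax is -6. These differ, so the equilibrium is in mixed strategies.
Let General Y play A with probability q. General X is indifferent when −8q + 3(1−q) = −6q − 10(1−q), giving q = 13/15.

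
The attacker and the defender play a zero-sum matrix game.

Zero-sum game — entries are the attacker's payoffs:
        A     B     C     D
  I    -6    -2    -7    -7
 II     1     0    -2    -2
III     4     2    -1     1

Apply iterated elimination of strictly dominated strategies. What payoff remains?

-1

Row II is strictly dominated by row III (4>1, 2>0, -1>-2, 1>-2); eliminate II.
Row I is strictly dominated by row III (4>-6, 2>-2, -1>-7, 1>-7); eliminate I.
Column D is strictly dominated by C for the defender (-1<1); eliminate D.
Column A is strictly dominated by B for the defender (2<4); eliminate A.
Column B is strictly dominated by C for the defender (-1<2); eliminate B.
Only (III, C) remains, with payoff -1.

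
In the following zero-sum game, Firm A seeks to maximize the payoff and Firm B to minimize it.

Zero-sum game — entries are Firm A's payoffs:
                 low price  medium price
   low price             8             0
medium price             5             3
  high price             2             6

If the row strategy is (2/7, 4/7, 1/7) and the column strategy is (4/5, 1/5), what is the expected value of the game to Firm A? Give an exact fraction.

34/7

Against (4/5, 1/5), each row's expected payoff is low price: 32/5; medium price: 23/5; high price: 14/5.
Taking the (2/7, 4/7, 1/7)-weighted average: (2/7)·(32/5) + (4/7)·(23/5) + (1/7)·(14/5) = 34/7.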